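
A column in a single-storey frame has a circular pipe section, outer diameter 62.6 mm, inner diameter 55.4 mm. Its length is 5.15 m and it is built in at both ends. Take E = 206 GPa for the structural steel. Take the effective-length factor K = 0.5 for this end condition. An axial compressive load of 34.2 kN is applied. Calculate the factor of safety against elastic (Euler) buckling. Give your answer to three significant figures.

d_o = 62.6 mm, d_i = 55.4 mm
I = π(d_o⁴ − d_i⁴)/64 = π(62.6⁴ − 55.40⁴)/64 = 2.914×10^5 mm⁴
I = 2.914×10^5 mm⁴ = 2.914×10^-7 m⁴
Effective length L_e = K·L = 0.5 × 5.15 = 2.575 m
P_cr = π²EI / L_e² = π² × 206×10⁹ × 2.914×10^-7 / 2.575² = 8.936×10^4 N
Factor of safety n = P_cr / P = 89.360 / 34.2 = 2.61

n ≈ 2.61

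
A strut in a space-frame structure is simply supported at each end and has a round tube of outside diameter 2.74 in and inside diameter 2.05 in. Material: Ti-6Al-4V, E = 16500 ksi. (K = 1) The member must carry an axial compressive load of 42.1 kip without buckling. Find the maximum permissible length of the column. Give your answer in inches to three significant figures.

L_max ≈ 85.7 in

d_o = 2.74 in, d_i = 2.05 in
I = π(d_o⁴ − d_i⁴)/64 = π(2.74⁴ − 2.050⁴)/64 = 1.900 in⁴
At the buckling limit P_cr = P = 4.210×10^4 lb
From P_cr = π²EI/(K·L)²:  L = (1/K)·√(π²EI/P_cr) = (1/1)·√(π²×1.65×10^7×1.900/4.210×10^4)
L = 85.7 in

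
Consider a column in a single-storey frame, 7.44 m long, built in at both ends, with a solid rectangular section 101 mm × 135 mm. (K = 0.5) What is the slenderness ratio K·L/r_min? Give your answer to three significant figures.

For a rectangle r_min = b/√12 = 101/√12 = 29.16 mm
L_e = K·L = 0.5 × 7.44 m = 3.720 m = 3720.0 mm
λ = L_e / r_min = 3720.0 / 29.16 = 128

λ ≈ 128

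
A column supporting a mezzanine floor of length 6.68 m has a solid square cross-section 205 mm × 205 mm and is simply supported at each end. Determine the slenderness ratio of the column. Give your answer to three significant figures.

λ ≈ 113

For a square r = a/√12 = 205/√12 = 59.18 mm
L_e = K·L = 1 × 6.68 m = 6.680 m = 6680.0 mm
λ = L_e / r_min = 6680.0 / 59.18 = 113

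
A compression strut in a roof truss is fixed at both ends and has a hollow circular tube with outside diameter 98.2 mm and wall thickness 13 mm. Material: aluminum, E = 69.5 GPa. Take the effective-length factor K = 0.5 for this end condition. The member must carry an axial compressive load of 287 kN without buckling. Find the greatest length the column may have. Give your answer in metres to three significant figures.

Inner diameter d_i = 98.2 − 2×13 = 72.20 mm
I = π(d_o⁴ − d_i⁴)/64 = π(98.2⁴ − 72.20⁴)/64 = 3.231×10^6 mm⁴
I = 3.231×10^-6 m⁴
At the buckling limit P_cr = P = 2.870×10^5 N
From P_cr = π²EI/(K·L)²:  L = (1/K)·√(π²EI/P_cr) = (1/0.5)·√(π²×6.95×10^10×3.231×10^-6/2.870×10^5)
L = 5.56 m

L_max ≈ 5.56 m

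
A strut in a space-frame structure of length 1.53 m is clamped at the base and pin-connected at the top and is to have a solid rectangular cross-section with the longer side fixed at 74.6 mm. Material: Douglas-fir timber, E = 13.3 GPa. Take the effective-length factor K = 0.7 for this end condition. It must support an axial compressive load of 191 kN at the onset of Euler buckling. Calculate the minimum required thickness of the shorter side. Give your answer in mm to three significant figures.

L_e = K·L = 0.7 × 1.53 = 1.071 m
Required I = P_cr·L_e²/(π²E) = 1.910×10^5 × 1.071² / (π² × 1.33×10^10) = 1.669×10^-6 m⁴
I_req = 1.669×10^6 mm⁴
Rectangle, weak axis: I_min = h·b³/12 with h = 74.6 mm fixed  ⇒  b = (12I/h)^(1/3) = 64.5 mm

b ≈ 64.5 mm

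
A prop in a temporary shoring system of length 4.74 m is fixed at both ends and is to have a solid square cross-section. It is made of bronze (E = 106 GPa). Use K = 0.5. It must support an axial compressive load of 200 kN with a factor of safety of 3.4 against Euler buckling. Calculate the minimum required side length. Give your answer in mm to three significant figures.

a ≈ 81.4 mm

Required P_cr = n·P = 3.4 × 200 = 680.0 kN
L_e = K·L = 0.5 × 4.74 = 2.370 m
Required I = P_cr·L_e²/(π²E) = 6.800×10^5 × 2.370² / (π² × 1.06×10^11) = 3.651×10^-6 m⁴
I_req = 3.651×10^6 mm⁴
Solid square: I = a⁴/12  ⇒  a = (12I)^(1/4) = (12×3.651×10^6)^(1/4) = 81.4 mm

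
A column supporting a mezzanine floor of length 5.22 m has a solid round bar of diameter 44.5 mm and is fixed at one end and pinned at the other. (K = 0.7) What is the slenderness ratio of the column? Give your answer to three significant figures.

For a solid circle r = d/4 = 44.5/4 = 11.12 mm
L_e = K·L = 0.7 × 5.22 m = 3.654 m = 3654.0 mm
λ = L_e / r_min = 3654.0 / 11.12 = 328

λ ≈ 328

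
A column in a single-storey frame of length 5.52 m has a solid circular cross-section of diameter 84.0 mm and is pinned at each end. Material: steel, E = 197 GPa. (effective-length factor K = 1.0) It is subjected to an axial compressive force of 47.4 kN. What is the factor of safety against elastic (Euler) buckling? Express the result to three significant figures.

n ≈ 3.29

I = πd⁴/64 = π×84.0⁴/64 = 2.444×10^6 mm⁴
I = 2.444×10^6 mm⁴ = 2.444×10^-6 m⁴
Effective length L_e = K·L = 1 × 5.52 = 5.520 m
P_cr = π²EI / L_e² = π² × 197×10⁹ × 2.444×10^-6 / 5.520² = 1.559×10^5 N
Factor of safety n = P_cr / P = 155.95 / 47.4 = 3.29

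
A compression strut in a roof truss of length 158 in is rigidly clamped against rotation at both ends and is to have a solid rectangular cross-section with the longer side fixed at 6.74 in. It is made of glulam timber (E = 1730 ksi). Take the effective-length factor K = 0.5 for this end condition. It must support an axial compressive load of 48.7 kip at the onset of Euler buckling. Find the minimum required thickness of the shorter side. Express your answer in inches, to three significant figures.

L_e = K·L = 0.5 × 158 = 79.00 in
Required I = P_cr·L_e²/(π²E) = 4.870×10^4 × 79.00² / (π² × 1.73×10^6) = 17.80 in⁴
Rectangle, weak axis: I_min = h·b³/12 with h = 6.74 in fixed  ⇒  b = (12I/h)^(1/3) = 3.16 in

b ≈ 3.16 in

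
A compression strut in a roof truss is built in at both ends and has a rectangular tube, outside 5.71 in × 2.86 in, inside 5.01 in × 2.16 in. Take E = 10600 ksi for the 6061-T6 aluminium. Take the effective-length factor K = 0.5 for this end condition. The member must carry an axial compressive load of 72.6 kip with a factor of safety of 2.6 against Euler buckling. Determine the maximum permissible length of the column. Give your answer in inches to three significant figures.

Weak-axis I_min = (h_o·b_o³ − h_i·b_i³)/12 with b_o = 2.86, b_i = 2.160 in (shorter outer/inner sides).
I_min = (5.71×2.86³ − 5.010×2.160³)/12 = 6.924 in⁴
Required critical load P_cr = n·P = 2.6 × 72.6 = 188.8 kip = 1.888×10^5 lb
From P_cr = π²EI/(K·L)²:  L = (1/K)·√(π²EI/P_cr) = (1/0.5)·√(π²×1.06×10^7×6.924/1.888×10^5)
L = 124 in

L_max ≈ 124 in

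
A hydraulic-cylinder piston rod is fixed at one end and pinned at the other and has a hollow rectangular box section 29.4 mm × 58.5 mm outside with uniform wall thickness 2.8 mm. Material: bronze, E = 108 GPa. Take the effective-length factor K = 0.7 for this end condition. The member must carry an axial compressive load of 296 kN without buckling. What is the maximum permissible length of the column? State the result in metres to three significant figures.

L_max ≈ 0.688 m

Inner dimensions: h_i = 58.5 − 2×2.8 = 52.90 mm, b_i = 29.4 − 2×2.8 = 23.80 mm
Weak-axis I_min = (h_o·b_o³ − h_i·b_i³)/12 with b_o = 29.4, b_i = 23.80 mm (shorter outer/inner sides).
I_min = (58.5×29.4³ − 52.90×23.80³)/12 = 6.445×10^4 mm⁴
I = 6.445×10^-8 m⁴
At the buckling limit P_cr = P = 2.960×10^5 N
From P_cr = π²EI/(K·L)²:  L = (1/K)·√(π²EI/P_cr) = (1/0.7)·√(π²×1.08×10^11×6.445×10^-8/2.960×10^5)
L = 0.688 m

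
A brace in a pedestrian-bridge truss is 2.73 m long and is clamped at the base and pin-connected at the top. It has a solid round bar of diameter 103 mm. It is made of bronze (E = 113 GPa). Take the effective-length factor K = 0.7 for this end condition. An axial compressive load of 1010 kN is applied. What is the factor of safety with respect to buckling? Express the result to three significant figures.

I = πd⁴/64 = π×103⁴/64 = 5.525×10^6 mm⁴
I = 5.525×10^6 mm⁴ = 5.525×10^-6 m⁴
Effective length L_e = K·L = 0.7 × 2.73 = 1.911 m
P_cr = π²EI / L_e² = π² × 113×10⁹ × 5.525×10^-6 / 1.911² = 1.687×10^6 N
Factor of safety n = P_cr / P = 1687.2 / 1010 = 1.67

n ≈ 1.67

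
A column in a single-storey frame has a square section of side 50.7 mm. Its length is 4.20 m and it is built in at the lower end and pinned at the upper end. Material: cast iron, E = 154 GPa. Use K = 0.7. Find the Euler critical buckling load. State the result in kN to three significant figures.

P_cr ≈ 96.8 kN

I = a⁴/12 = 50.7⁴/12 = 5.506×10^5 mm⁴
I = 5.506×10^5 mm⁴ = 5.506×10^-7 m⁴
Effective length L_e = K·L = 0.7 × 4.20 = 2.940 m
P_cr = π²EI / L_e² = π² × 154×10⁹ × 5.506×10^-7 / 2.940² = 9.682×10^4 N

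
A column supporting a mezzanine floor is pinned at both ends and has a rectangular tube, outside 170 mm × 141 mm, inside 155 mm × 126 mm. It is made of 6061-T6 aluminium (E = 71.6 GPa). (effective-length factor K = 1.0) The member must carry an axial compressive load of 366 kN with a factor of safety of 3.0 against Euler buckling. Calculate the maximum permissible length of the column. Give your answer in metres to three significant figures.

Weak-axis I_min = (h_o·b_o³ − h_i·b_i³)/12 with b_o = 141, b_i = 126.0 mm (shorter outer/inner sides).
I_min = (170×141³ − 155.0×126.0³)/12 = 1.387×10^7 mm⁴
I = 1.387×10^-5 m⁴
Required critical load P_cr = n·P = 3.0 × 366 = 1098 kN = 1.098×10^6 N
From P_cr = π²EI/(K·L)²:  L = (1/K)·√(π²EI/P_cr) = (1/1)·√(π²×7.16×10^10×1.387×10^-5/1.098×10^6)
L = 2.99 m

L_max ≈ 2.99 m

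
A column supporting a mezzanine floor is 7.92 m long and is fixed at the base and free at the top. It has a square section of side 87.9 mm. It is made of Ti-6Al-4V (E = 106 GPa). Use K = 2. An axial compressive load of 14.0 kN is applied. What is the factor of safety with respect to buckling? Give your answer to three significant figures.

I = a⁴/12 = 87.9⁴/12 = 4.975×10^6 mm⁴
I = 4.975×10^6 mm⁴ = 4.975×10^-6 m⁴
Effective length L_e = K·L = 2 × 7.92 = 15.84 m
P_cr = π²EI / L_e² = π² × 106×10⁹ × 4.975×10^-6 / 15.84² = 2.074×10^4 N
Factor of safety n = P_cr / P = 20.743 / 14.0 = 1.48

n ≈ 1.48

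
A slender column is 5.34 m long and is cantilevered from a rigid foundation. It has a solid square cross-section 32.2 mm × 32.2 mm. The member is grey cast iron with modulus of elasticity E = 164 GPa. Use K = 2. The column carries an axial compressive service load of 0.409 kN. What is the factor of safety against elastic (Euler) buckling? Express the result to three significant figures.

I = a⁴/12 = 32.2⁴/12 = 8.959×10^4 mm⁴
I = 8.959×10^4 mm⁴ = 8.959×10^-8 m⁴
Effective length L_e = K·L = 2 × 5.34 = 10.68 m
P_cr = π²EI / L_e² = π² × 164×10⁹ × 8.959×10^-8 / 10.68² = 1.271×10^3 N
Factor of safety n = P_cr / P = 1.2713 / 0.409 = 3.11

n ≈ 3.11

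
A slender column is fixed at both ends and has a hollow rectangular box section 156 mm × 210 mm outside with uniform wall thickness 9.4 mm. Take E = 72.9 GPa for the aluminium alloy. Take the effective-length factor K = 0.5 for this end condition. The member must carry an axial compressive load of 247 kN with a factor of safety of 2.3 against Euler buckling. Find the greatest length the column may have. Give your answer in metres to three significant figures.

L_max ≈ 11.3 m

Inner dimensions: h_i = 210 − 2×9.4 = 191.2 mm, b_i = 156 − 2×9.4 = 137.2 mm
Weak-axis I_min = (h_o·b_o³ − h_i·b_i³)/12 with b_o = 156, b_i = 137.2 mm (shorter outer/inner sides).
I_min = (210×156³ − 191.2×137.2³)/12 = 2.529×10^7 mm⁴
I = 2.529×10^-5 m⁴
Required critical load P_cr = n·P = 2.3 × 247 = 568.1 kN = 5.681×10^5 N
From P_cr = π²EI/(K·L)²:  L = (1/K)·√(π²EI/P_cr) = (1/0.5)·√(π²×7.29×10^10×2.529×10^-5/5.681×10^5)
L = 11.3 m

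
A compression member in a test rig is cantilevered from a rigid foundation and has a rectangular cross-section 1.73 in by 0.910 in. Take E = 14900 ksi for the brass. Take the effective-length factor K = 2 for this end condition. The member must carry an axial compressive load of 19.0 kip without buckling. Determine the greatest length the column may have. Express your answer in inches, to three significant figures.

L_max ≈ 14.5 in

Buckling occurs about the weak axis: I_min = h·b³/12 with b = 0.910 in (the shorter side).
I_min = 1.73×0.910³/12 = 0.1086 in⁴
At the buckling limit P_cr = P = 1.900×10^4 lb
From P_cr = π²EI/(K·L)²:  L = (1/K)·√(π²EI/P_cr) = (1/2)·√(π²×1.49×10^7×0.1086/1.900×10^4)
L = 14.5 in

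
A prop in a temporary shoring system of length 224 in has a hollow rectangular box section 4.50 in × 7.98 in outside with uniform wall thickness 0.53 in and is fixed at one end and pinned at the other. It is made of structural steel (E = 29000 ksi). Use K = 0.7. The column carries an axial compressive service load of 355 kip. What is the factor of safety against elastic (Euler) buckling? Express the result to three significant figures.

n ≈ 1.22

Inner dimensions: h_i = 7.98 − 2×0.53 = 6.920 in, b_i = 4.50 − 2×0.53 = 3.440 in
Weak-axis I_min = (h_o·b_o³ − h_i·b_i³)/12 with b_o = 4.50, b_i = 3.440 in (shorter outer/inner sides).
I_min = (7.98×4.50³ − 6.920×3.440³)/12 = 37.12 in⁴
Effective length L_e = K·L = 0.7 × 224 = 156.8 in
P_cr = π²EI / L_e² = π² × 29000×10³ × 37.12 / 156.8² = 4.322×10^5 lb
Factor of safety n = P_cr / P = 432.17 / 355 = 1.22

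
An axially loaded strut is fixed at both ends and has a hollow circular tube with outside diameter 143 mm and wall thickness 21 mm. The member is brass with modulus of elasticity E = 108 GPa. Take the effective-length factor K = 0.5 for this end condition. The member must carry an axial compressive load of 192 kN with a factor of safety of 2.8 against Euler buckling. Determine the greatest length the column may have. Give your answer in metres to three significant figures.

Inner diameter d_i = 143 − 2×21 = 101.0 mm
I = π(d_o⁴ − d_i⁴)/64 = π(143⁴ − 101.0⁴)/64 = 1.542×10^7 mm⁴
I = 1.542×10^-5 m⁴
Required critical load P_cr = n·P = 2.8 × 192 = 537.6 kN = 5.376×10^5 N
From P_cr = π²EI/(K·L)²:  L = (1/K)·√(π²EI/P_cr) = (1/0.5)·√(π²×1.08×10^11×1.542×10^-5/5.376×10^5)
L = 11.1 m

L_max ≈ 11.1 m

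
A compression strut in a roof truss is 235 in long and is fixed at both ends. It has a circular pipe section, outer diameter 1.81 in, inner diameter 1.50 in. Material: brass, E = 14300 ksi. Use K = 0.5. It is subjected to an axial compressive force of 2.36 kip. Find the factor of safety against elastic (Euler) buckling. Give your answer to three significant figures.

d_o = 1.81 in, d_i = 1.50 in
I = π(d_o⁴ − d_i⁴)/64 = π(1.81⁴ − 1.500⁴)/64 = 0.2783 in⁴
Effective length L_e = K·L = 0.5 × 235 = 117.5 in
P_cr = π²EI / L_e² = π² × 14300×10³ × 0.2783 / 117.5² = 2.845×10^3 lb
Factor of safety n = P_cr / P = 2.8454 / 2.36 = 1.21

n ≈ 1.21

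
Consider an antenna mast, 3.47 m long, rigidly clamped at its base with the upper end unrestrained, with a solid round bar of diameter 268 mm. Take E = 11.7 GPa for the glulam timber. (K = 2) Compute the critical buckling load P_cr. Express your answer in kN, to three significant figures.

I = πd⁴/64 = π×268⁴/64 = 2.532×10^8 mm⁴
I = 2.532×10^8 mm⁴ = 2.532×10^-4 m⁴
Effective length L_e = K·L = 2 × 3.47 = 6.940 m
P_cr = π²EI / L_e² = π² × 11.7×10⁹ × 2.532×10^-4 / 6.940² = 6.071×10^5 N

P_cr ≈ 607 kN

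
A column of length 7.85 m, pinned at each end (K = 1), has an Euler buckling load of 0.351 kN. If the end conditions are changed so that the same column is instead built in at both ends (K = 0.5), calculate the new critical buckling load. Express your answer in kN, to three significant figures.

P_cr ≈ 1.40 kN

P_cr ∝ 1/K², so P_cr,new = P_cr,old × (K_old/K_new)² = 0.351 × (1/0.5)²
= 0.351 × 4.000 = 1.40 kN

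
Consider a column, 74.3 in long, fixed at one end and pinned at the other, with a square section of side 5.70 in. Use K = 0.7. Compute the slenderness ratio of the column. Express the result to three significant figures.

For a square r = a/√12 = 5.70/√12 = 1.645 in
L_e = K·L = 0.7 × 74.3 = 52.01 in
λ = L_e / r_min = 52.010 / 1.645 = 31.6

λ ≈ 31.6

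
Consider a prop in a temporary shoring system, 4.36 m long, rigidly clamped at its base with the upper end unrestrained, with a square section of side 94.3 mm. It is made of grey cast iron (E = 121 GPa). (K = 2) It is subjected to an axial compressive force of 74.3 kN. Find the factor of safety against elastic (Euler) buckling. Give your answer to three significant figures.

n ≈ 1.39

I = a⁴/12 = 94.3⁴/12 = 6.590×10^6 mm⁴
I = 6.590×10^6 mm⁴ = 6.590×10^-6 m⁴
Effective length L_e = K·L = 2 × 4.36 = 8.720 m
P_cr = π²EI / L_e² = π² × 121×10⁹ × 6.590×10^-6 / 8.720² = 1.035×10^5 N
Factor of safety n = P_cr / P = 103.49 / 74.3 = 1.39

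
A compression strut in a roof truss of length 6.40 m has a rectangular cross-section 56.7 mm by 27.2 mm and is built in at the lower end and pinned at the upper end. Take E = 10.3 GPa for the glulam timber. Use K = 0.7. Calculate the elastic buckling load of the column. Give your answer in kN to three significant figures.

Buckling occurs about the weak axis: I_min = h·b³/12 with b = 27.2 mm (the shorter side).
I_min = 56.7×27.2³/12 = 9.508×10^4 mm⁴
I = 9.508×10^4 mm⁴ = 9.508×10^-8 m⁴
Effective length L_e = K·L = 0.7 × 6.40 = 4.480 m
P_cr = π²EI / L_e² = π² × 10.3×10⁹ × 9.508×10^-8 / 4.480² = 481.6 N

P_cr ≈ 0.482 kN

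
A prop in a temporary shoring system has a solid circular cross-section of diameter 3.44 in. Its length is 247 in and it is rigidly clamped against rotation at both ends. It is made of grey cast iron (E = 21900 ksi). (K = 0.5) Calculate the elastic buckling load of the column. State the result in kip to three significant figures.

P_cr ≈ 97.4 kip

I = πd⁴/64 = π×3.44⁴/64 = 6.874 in⁴
Effective length L_e = K·L = 0.5 × 247 = 123.5 in
P_cr = π²EI / L_e² = π² × 21900×10³ × 6.874 / 123.5² = 9.741×10^4 lb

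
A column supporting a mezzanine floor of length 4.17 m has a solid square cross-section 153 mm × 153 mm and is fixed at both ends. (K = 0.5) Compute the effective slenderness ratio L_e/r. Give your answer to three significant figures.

λ ≈ 47.2

For a square r = a/√12 = 153/√12 = 44.17 mm
L_e = K·L = 0.5 × 4.17 m = 2.085 m = 2085.0 mm
λ = L_e / r_min = 2085.0 / 44.17 = 47.2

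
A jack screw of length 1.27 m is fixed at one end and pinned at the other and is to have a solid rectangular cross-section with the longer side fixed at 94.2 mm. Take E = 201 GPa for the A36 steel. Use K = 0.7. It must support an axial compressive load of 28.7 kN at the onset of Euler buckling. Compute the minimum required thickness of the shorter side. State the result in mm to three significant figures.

L_e = K·L = 0.7 × 1.27 = 0.8890 m
Required I = P_cr·L_e²/(π²E) = 2.870×10^4 × 0.8890² / (π² × 2.01×10^11) = 1.143×10^-8 m⁴
I_req = 1.143×10^4 mm⁴
Rectangle, weak axis: I_min = h·b³/12 with h = 94.2 mm fixed  ⇒  b = (12I/h)^(1/3) = 11.3 mm

b ≈ 11.3 mm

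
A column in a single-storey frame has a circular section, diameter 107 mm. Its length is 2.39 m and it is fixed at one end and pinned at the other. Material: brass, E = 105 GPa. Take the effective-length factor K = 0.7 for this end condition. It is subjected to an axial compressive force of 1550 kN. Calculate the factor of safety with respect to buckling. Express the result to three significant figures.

I = πd⁴/64 = π×107⁴/64 = 6.434×10^6 mm⁴
I = 6.434×10^6 mm⁴ = 6.434×10^-6 m⁴
Effective length L_e = K·L = 0.7 × 2.39 = 1.673 m
P_cr = π²EI / L_e² = π² × 105×10⁹ × 6.434×10^-6 / 1.673² = 2.382×10^6 N
Factor of safety n = P_cr / P = 2382.3 / 1550 = 1.54

n ≈ 1.54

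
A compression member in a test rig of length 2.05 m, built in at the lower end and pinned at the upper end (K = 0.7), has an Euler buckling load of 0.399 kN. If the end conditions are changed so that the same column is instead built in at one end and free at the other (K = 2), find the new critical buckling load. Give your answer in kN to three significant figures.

P_cr ∝ 1/K², so P_cr,new = P_cr,old × (K_old/K_new)² = 0.399 × (0.7/2)²
= 0.399 × 0.1225 = 0.0489 kN

P_cr ≈ 0.0489 kN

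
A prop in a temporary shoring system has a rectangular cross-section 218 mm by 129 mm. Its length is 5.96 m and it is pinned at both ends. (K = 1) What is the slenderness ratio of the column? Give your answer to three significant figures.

λ ≈ 160

For a rectangle r_min = b/√12 = 129/√12 = 37.24 mm
L_e = K·L = 1 × 5.96 m = 5.960 m = 5960.0 mm
λ = L_e / r_min = 5960.0 / 37.24 = 160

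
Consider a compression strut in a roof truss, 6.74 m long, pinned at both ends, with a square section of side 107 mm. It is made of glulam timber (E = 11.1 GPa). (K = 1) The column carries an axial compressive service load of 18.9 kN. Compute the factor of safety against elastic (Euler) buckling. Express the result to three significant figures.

n ≈ 1.39

I = a⁴/12 = 107⁴/12 = 1.092×10^7 mm⁴
I = 1.092×10^7 mm⁴ = 1.092×10^-5 m⁴
Effective length L_e = K·L = 1 × 6.74 = 6.740 m
P_cr = π²EI / L_e² = π² × 11.1×10⁹ × 1.092×10^-5 / 6.740² = 2.634×10^4 N
Factor of safety n = P_cr / P = 26.342 / 18.9 = 1.39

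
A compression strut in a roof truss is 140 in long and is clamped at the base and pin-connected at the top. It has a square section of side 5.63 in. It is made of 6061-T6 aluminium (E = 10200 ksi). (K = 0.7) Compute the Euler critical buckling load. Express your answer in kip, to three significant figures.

P_cr ≈ 878 kip

I = a⁴/12 = 5.63⁴/12 = 83.72 in⁴
Effective length L_e = K·L = 0.7 × 140 = 98.00 in
P_cr = π²EI / L_e² = π² × 10200×10³ × 83.72 / 98.00² = 8.776×10^5 lb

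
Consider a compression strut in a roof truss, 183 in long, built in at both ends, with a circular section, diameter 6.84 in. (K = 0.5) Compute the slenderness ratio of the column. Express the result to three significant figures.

λ ≈ 53.5

I = πd⁴/64 = π×6.84⁴/64 = 107.4 in⁴
A = 36.75 in²;  r_min = √(I/A) = √(107.4/36.75) = 1.710 in
L_e = K·L = 0.5 × 183 = 91.50 in
λ = L_e / r_min = 91.500 / 1.710 = 53.5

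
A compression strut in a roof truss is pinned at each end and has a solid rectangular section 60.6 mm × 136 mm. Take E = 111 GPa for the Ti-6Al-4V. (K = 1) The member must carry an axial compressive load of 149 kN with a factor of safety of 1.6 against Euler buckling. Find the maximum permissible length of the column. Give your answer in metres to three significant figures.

Buckling occurs about the weak axis: I_min = h·b³/12 with b = 60.6 mm (the shorter side).
I_min = 136×60.6³/12 = 2.522×10^6 mm⁴
I = 2.522×10^-6 m⁴
Required critical load P_cr = n·P = 1.6 × 149 = 238.4 kN = 2.384×10^5 N
From P_cr = π²EI/(K·L)²:  L = (1/K)·√(π²EI/P_cr) = (1/1)·√(π²×1.11×10^11×2.522×10^-6/2.384×10^5)
L = 3.40 m

L_max ≈ 3.40 m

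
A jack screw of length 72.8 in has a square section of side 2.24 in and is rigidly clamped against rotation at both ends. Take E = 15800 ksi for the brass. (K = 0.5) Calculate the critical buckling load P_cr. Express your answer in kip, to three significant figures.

P_cr ≈ 247 kip

I = a⁴/12 = 2.24⁴/12 = 2.098 in⁴
Effective length L_e = K·L = 0.5 × 72.8 = 36.40 in
P_cr = π²EI / L_e² = π² × 15800×10³ × 2.098 / 36.40² = 2.469×10^5 lb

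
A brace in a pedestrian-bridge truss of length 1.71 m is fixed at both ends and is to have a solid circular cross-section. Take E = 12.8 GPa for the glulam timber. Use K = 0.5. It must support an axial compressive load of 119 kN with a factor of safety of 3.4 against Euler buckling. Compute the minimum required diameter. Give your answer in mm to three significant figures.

Required P_cr = n·P = 3.4 × 119 = 404.6 kN
L_e = K·L = 0.5 × 1.71 = 0.8550 m
Required I = P_cr·L_e²/(π²E) = 4.046×10^5 × 0.8550² / (π² × 1.28×10^10) = 2.341×10^-6 m⁴
I_req = 2.341×10^6 mm⁴
Solid circle: I = πd⁴/64  ⇒  d = (64I/π)^(1/4) = (64×2.341×10^6/π)^(1/4) = 83.1 mm

d ≈ 83.1 mm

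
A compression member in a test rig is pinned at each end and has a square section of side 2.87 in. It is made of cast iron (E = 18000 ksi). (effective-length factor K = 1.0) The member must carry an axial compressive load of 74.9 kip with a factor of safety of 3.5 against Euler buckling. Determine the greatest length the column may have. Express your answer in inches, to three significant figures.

I = a⁴/12 = 2.87⁴/12 = 5.654 in⁴
Required critical load P_cr = n·P = 3.5 × 74.9 = 262.2 kip = 2.622×10^5 lb
From P_cr = π²EI/(K·L)²:  L = (1/K)·√(π²EI/P_cr) = (1/1)·√(π²×1.80×10^7×5.654/2.622×10^5)
L = 61.9 in

L_max ≈ 61.9 in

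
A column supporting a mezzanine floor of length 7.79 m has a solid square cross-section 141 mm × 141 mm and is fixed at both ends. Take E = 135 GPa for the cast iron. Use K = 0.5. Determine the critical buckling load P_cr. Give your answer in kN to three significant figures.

P_cr ≈ 2890 kN

I = a⁴/12 = 141⁴/12 = 3.294×10^7 mm⁴
I = 3.294×10^7 mm⁴ = 3.294×10^-5 m⁴
Effective length L_e = K·L = 0.5 × 7.79 = 3.895 m
P_cr = π²EI / L_e² = π² × 135×10⁹ × 3.294×10^-5 / 3.895² = 2.893×10^6 N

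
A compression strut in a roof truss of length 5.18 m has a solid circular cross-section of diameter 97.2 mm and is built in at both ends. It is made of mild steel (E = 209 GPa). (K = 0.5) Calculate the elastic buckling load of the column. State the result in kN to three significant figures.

I = πd⁴/64 = π×97.2⁴/64 = 4.382×10^6 mm⁴
I = 4.382×10^6 mm⁴ = 4.382×10^-6 m⁴
Effective length L_e = K·L = 0.5 × 5.18 = 2.590 m
P_cr = π²EI / L_e² = π² × 209×10⁹ × 4.382×10^-6 / 2.590² = 1.347×10^6 N

P_cr ≈ 1350 kN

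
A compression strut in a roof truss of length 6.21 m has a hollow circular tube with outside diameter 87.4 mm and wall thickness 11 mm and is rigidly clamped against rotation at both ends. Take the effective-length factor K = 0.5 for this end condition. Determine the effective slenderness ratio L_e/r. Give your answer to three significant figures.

Inner diameter d_i = 87.4 − 2×11 = 65.40 mm
I = π(d_o⁴ − d_i⁴)/64 = π(87.4⁴ − 65.40⁴)/64 = 1.966×10^6 mm⁴
A = 2.640×10^3 mm²;  r_min = √(I/A) = √(1.966×10^6/2.640×10^3) = 27.29 mm
L_e = K·L = 0.5 × 6.21 m = 3.105 m = 3105.0 mm
λ = L_e / r_min = 3105.0 / 27.29 = 114

λ ≈ 114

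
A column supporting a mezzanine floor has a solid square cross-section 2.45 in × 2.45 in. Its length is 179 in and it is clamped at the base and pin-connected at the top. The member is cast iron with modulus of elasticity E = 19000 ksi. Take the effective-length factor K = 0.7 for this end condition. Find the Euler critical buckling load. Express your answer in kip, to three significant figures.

P_cr ≈ 35.9 kip

I = a⁴/12 = 2.45⁴/12 = 3.003 in⁴
Effective length L_e = K·L = 0.7 × 179 = 125.3 in
P_cr = π²EI / L_e² = π² × 19000×10³ × 3.003 / 125.3² = 3.586×10^4 lb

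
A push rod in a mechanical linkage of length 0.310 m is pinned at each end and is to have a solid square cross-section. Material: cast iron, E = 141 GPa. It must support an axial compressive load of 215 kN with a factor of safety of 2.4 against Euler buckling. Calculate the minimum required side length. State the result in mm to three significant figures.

Required P_cr = n·P = 2.4 × 215 = 516.0 kN
L_e = K·L = 1 × 0.310 = 0.3100 m
Required I = P_cr·L_e²/(π²E) = 5.160×10^5 × 0.3100² / (π² × 1.41×10^11) = 3.563×10^-8 m⁴
I_req = 3.563×10^4 mm⁴
Solid square: I = a⁴/12  ⇒  a = (12I)^(1/4) = (12×3.563×10^4)^(1/4) = 25.6 mm

a ≈ 25.6 mm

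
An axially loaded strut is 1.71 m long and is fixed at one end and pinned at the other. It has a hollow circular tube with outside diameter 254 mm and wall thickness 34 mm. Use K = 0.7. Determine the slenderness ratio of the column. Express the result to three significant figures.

Inner diameter d_i = 254 − 2×34 = 186.0 mm
I = π(d_o⁴ − d_i⁴)/64 = π(254⁴ − 186.0⁴)/64 = 1.456×10^8 mm⁴
A = 2.350×10^4 mm²;  r_min = √(I/A) = √(1.456×10^8/2.350×10^4) = 78.71 mm
L_e = K·L = 0.7 × 1.71 m = 1.197 m = 1197.0 mm
λ = L_e / r_min = 1197.0 / 78.71 = 15.2

λ ≈ 15.2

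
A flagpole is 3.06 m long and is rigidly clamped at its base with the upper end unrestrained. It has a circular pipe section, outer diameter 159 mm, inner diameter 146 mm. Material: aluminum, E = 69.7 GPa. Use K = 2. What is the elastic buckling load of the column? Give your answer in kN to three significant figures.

d_o = 159 mm, d_i = 146 mm
I = π(d_o⁴ − d_i⁴)/64 = π(159⁴ − 146.0⁴)/64 = 9.069×10^6 mm⁴
I = 9.069×10^6 mm⁴ = 9.069×10^-6 m⁴
Effective length L_e = K·L = 2 × 3.06 = 6.120 m
P_cr = π²EI / L_e² = π² × 69.7×10⁹ × 9.069×10^-6 / 6.120² = 1.666×10^5 N

P_cr ≈ 167 kN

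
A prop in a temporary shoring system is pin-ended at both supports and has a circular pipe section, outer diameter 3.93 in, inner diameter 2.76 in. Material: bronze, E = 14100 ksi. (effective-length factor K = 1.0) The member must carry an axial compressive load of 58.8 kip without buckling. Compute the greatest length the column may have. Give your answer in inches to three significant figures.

L_max ≈ 145 in

d_o = 3.93 in, d_i = 2.76 in
I = π(d_o⁴ − d_i⁴)/64 = π(3.93⁴ − 2.760⁴)/64 = 8.861 in⁴
At the buckling limit P_cr = P = 5.880×10^4 lb
From P_cr = π²EI/(K·L)²:  L = (1/K)·√(π²EI/P_cr) = (1/1)·√(π²×1.41×10^7×8.861/5.880×10^4)
L = 145 in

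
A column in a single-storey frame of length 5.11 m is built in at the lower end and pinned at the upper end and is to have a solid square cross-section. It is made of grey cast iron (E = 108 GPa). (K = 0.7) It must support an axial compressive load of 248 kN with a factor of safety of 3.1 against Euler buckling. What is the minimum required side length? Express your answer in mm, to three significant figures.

Required P_cr = n·P = 3.1 × 248 = 768.8 kN
L_e = K·L = 0.7 × 5.11 = 3.577 m
Required I = P_cr·L_e²/(π²E) = 7.688×10^5 × 3.577² / (π² × 1.08×10^11) = 9.228×10^-6 m⁴
I_req = 9.228×10^6 mm⁴
Solid square: I = a⁴/12  ⇒  a = (12I)^(1/4) = (12×9.228×10^6)^(1/4) = 103 mm

a ≈ 103 mm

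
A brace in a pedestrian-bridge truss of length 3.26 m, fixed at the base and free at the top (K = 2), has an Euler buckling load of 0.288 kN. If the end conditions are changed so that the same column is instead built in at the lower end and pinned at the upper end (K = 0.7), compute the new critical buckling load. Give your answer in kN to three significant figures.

P_cr ∝ 1/K², so P_cr,new = P_cr,old × (K_old/K_new)² = 0.288 × (2/0.7)²
= 0.288 × 8.163 = 2.35 kN

P_cr ≈ 2.35 kN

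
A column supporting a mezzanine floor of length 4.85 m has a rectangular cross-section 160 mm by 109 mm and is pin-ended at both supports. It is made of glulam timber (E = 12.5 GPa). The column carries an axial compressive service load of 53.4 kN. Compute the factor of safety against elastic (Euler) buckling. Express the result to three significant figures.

n ≈ 1.70

Buckling occurs about the weak axis: I_min = h·b³/12 with b = 109 mm (the shorter side).
I_min = 160×109³/12 = 1.727×10^7 mm⁴
I = 1.727×10^7 mm⁴ = 1.727×10^-5 m⁴
Effective length L_e = K·L = 1 × 4.85 = 4.850 m
P_cr = π²EI / L_e² = π² × 12.5×10⁹ × 1.727×10^-5 / 4.850² = 9.056×10^4 N
Factor of safety n = P_cr / P = 90.562 / 53.4 = 1.70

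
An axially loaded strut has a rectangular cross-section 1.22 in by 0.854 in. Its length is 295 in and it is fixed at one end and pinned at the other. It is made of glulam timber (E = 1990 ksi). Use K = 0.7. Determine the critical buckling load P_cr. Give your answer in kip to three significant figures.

P_cr ≈ 0.0292 kip

Buckling occurs about the weak axis: I_min = h·b³/12 with b = 0.854 in (the shorter side).
I_min = 1.22×0.854³/12 = 6.332×10^-2 in⁴
Effective length L_e = K·L = 0.7 × 295 = 206.5 in
P_cr = π²EI / L_e² = π² × 1990×10³ × 6.332×10^-2 / 206.5² = 29.17 lb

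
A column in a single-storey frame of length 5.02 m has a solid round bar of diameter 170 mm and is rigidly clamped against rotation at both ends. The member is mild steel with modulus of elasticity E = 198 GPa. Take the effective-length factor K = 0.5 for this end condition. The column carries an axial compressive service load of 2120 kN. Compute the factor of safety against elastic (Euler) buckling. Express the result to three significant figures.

n ≈ 6.00

I = πd⁴/64 = π×170⁴/64 = 4.100×10^7 mm⁴
I = 4.100×10^7 mm⁴ = 4.100×10^-5 m⁴
Effective length L_e = K·L = 0.5 × 5.02 = 2.510 m
P_cr = π²EI / L_e² = π² × 198×10⁹ × 4.100×10^-5 / 2.510² = 1.272×10^7 N
Factor of safety n = P_cr / P = 12717 / 2120 = 6.00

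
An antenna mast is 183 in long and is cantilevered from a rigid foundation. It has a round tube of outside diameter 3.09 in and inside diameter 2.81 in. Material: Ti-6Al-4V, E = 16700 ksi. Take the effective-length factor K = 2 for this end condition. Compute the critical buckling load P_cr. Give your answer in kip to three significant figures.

P_cr ≈ 1.74 kip

d_o = 3.09 in, d_i = 2.81 in
I = π(d_o⁴ − d_i⁴)/64 = π(3.09⁴ − 2.810⁴)/64 = 1.415 in⁴
Effective length L_e = K·L = 2 × 183 = 366.0 in
P_cr = π²EI / L_e² = π² × 16700×10³ × 1.415 / 366.0² = 1.741×10^3 lb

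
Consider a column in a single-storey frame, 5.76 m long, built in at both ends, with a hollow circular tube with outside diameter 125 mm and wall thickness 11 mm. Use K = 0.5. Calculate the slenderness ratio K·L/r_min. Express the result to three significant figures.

λ ≈ 71.1

Inner diameter d_i = 125 − 2×11 = 103.0 mm
I = π(d_o⁴ − d_i⁴)/64 = π(125⁴ − 103.0⁴)/64 = 6.459×10^6 mm⁴
A = 3.940×10^3 mm²;  r_min = √(I/A) = √(6.459×10^6/3.940×10^3) = 40.49 mm
L_e = K·L = 0.5 × 5.76 m = 2.880 m = 2880.0 mm
λ = L_e / r_min = 2880.0 / 40.49 = 71.1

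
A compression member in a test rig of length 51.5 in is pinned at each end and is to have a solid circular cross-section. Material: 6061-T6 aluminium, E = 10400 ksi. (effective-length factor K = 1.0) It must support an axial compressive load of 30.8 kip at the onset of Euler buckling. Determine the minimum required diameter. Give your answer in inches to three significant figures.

d ≈ 2.01 in

L_e = K·L = 1 × 51.5 = 51.50 in
Required I = P_cr·L_e²/(π²E) = 3.080×10^4 × 51.50² / (π² × 1.04×10^7) = 0.7959 in⁴
Solid circle: I = πd⁴/64  ⇒  d = (64I/π)^(1/4) = (64×0.7959/π)^(1/4) = 2.01 in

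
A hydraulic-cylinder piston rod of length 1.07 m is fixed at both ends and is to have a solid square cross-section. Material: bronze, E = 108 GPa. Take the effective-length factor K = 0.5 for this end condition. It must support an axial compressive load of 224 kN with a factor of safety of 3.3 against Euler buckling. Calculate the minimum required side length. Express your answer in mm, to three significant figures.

Required P_cr = n·P = 3.3 × 224 = 739.2 kN
L_e = K·L = 0.5 × 1.07 = 0.5350 m
Required I = P_cr·L_e²/(π²E) = 7.392×10^5 × 0.5350² / (π² × 1.08×10^11) = 1.985×10^-7 m⁴
I_req = 1.985×10^5 mm⁴
Solid square: I = a⁴/12  ⇒  a = (12I)^(1/4) = (12×1.985×10^5)^(1/4) = 39.3 mm

a ≈ 39.3 mm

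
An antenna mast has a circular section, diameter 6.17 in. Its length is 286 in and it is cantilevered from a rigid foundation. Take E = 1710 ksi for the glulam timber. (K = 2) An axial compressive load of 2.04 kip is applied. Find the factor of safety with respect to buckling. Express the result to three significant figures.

n ≈ 1.80

I = πd⁴/64 = π×6.17⁴/64 = 71.14 in⁴
Effective length L_e = K·L = 2 × 286 = 572.0 in
P_cr = π²EI / L_e² = π² × 1710×10³ × 71.14 / 572.0² = 3.670×10^3 lb
Factor of safety n = P_cr / P = 3.6696 / 2.04 = 1.80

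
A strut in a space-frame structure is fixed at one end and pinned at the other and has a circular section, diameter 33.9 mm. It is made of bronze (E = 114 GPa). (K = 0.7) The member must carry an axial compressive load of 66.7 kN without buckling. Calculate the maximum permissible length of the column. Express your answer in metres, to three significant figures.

I = πd⁴/64 = π×33.9⁴/64 = 6.483×10^4 mm⁴
I = 6.483×10^-8 m⁴
At the buckling limit P_cr = P = 6.670×10^4 N
From P_cr = π²EI/(K·L)²:  L = (1/K)·√(π²EI/P_cr) = (1/0.7)·√(π²×1.14×10^11×6.483×10^-8/6.670×10^4)
L = 1.49 m

L_max ≈ 1.49 m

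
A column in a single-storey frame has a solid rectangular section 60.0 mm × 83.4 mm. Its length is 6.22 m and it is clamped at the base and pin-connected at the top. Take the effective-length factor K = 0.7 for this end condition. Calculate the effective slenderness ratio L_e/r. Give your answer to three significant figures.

Buckling occurs about the weak axis: I_min = h·b³/12 with b = 60.0 mm (the shorter side).
I_min = 83.4×60.0³/12 = 1.501×10^6 mm⁴
A = 5.004×10^3 mm²;  r_min = √(I/A) = √(1.501×10^6/5.004×10^3) = 17.32 mm
L_e = K·L = 0.7 × 6.22 m = 4.354 m = 4354.0 mm
λ = L_e / r_min = 4354.0 / 17.32 = 251

λ ≈ 251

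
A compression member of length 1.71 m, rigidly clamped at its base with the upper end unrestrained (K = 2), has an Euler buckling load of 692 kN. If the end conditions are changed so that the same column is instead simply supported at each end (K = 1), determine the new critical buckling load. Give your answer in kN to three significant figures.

P_cr ∝ 1/K², so P_cr,new = P_cr,old × (K_old/K_new)² = 692 × (2/1)²
= 692 × 4.000 = 2770 kN

P_cr ≈ 2770 kN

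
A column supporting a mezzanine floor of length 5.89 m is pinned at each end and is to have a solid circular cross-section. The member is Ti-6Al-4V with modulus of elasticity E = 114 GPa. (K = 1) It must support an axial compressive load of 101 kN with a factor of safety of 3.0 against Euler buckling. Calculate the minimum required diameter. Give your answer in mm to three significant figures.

Required P_cr = n·P = 3.0 × 101 = 303.0 kN
L_e = K·L = 1 × 5.89 = 5.890 m
Required I = P_cr·L_e²/(π²E) = 3.030×10^5 × 5.890² / (π² × 1.14×10^11) = 9.343×10^-6 m⁴
I_req = 9.343×10^6 mm⁴
Solid circle: I = πd⁴/64  ⇒  d = (64I/π)^(1/4) = (64×9.343×10^6/π)^(1/4) = 117 mm

d ≈ 117 mm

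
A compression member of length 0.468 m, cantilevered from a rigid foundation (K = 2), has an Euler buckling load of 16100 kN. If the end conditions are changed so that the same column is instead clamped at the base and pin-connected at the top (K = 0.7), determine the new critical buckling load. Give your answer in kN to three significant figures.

P_cr ∝ 1/K², so P_cr,new = P_cr,old × (K_old/K_new)² = 16100 × (2/0.7)²
= 16100 × 8.163 = 131000 kN

P_cr ≈ 131000 kN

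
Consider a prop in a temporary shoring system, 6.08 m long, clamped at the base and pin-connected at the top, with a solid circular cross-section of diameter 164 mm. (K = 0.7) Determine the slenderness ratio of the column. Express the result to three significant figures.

λ ≈ 104

For a solid circle r = d/4 = 164/4 = 41.00 mm
L_e = K·L = 0.7 × 6.08 m = 4.256 m = 4256.0 mm
λ = L_e / r_min = 4256.0 / 41.00 = 104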